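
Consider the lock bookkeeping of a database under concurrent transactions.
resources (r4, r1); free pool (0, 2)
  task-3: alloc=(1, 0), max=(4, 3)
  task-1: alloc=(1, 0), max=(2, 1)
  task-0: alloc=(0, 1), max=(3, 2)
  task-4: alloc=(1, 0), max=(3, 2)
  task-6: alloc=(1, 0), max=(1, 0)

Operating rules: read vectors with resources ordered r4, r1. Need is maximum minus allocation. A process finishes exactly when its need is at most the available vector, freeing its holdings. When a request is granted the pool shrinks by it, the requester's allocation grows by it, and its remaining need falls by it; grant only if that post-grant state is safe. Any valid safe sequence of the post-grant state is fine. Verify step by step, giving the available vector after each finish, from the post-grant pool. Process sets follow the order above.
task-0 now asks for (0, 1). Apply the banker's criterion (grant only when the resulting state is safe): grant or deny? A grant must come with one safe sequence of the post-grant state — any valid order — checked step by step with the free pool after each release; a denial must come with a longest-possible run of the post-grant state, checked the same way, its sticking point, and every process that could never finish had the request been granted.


DENY — the pretend-granted state is unsafe.
Key observation: after task-6, task-1 the pool peaks at (2, 1), and each blocked process is short somewhere: task-3 on r4, r1; task-0 on r4; task-4 on r1.
Pretend the grant happened; the run task-6, task-1 goes as far as possible. Walking it through:
  pool = (0, 1)
  task-6: need (0, 0) fits (0, 1); releases (1, 0), pool now (1, 1)
  task-1: need (1, 1) fits (1, 1); releases (1, 0), pool now (2, 1)
  task-3 still needs (3, 3) but only (2, 1) is free — short on r4 and r1
  task-0 still needs (3, 0) but only (2, 1) is free — short on r4
  task-4 still needs (2, 2) but only (2, 1) is free — short on r1
Processes that could never finish after the grant: task-3, task-0 and task-4.


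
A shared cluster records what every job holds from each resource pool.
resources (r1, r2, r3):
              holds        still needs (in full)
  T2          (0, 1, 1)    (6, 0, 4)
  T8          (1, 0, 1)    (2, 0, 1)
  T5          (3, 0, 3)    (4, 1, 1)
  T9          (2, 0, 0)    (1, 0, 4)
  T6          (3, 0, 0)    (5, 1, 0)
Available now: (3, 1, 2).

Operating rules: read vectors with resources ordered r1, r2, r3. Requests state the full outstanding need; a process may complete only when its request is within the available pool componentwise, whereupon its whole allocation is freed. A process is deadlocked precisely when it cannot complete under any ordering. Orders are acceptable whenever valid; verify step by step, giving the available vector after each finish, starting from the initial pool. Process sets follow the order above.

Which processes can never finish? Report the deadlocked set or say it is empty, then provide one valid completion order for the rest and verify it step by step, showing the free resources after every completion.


The deadlocked set is empty.
Key observation: no deadlock: T8 fits now, and the freed resources carry the rest through.
A valid finishing order for the others: T8, T5, T9, T6, T2. Step-by-step check:
  pool = (3, 1, 2)
  T8 needs (2, 0, 1) <= (3, 1, 2) -> finishes; pool += (1, 0, 1) = (4, 1, 3)
  T5 needs (4, 1, 1) <= (4, 1, 3) -> finishes; pool += (3, 0, 3) = (7, 1, 6)
  T9 needs (1, 0, 4) <= (7, 1, 6) -> finishes; pool += (2, 0, 0) = (9, 1, 6)
  T6 needs (5, 1, 0) <= (9, 1, 6) -> finishes; pool += (3, 0, 0) = (12, 1, 6)
  T2 needs (6, 0, 4) <= (12, 1, 6) -> finishes; pool += (0, 1, 1) = (12, 2, 7)


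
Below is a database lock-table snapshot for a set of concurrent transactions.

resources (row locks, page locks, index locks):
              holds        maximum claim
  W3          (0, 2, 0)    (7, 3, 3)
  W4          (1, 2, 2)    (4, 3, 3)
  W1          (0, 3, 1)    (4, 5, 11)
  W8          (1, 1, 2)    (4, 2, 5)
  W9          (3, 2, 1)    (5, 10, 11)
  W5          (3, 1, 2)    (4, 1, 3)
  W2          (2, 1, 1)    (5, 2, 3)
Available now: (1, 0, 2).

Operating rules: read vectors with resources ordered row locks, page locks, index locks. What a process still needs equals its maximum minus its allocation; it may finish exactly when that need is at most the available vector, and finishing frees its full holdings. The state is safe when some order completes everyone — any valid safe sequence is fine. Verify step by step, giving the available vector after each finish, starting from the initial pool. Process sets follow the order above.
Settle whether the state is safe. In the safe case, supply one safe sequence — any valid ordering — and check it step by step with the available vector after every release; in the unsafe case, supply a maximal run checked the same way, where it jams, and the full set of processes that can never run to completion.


UNSAFE.
Key observation: index locks is the bottleneck — with W5, W2, W4, W8, W3 done the pool holds (8, 7, 9), short of every remaining need.
A maximal execution: W5, W2, W4, W8, W3 — then nothing else fits. Step-by-step check:
  pool = (1, 0, 2)
  W5 needs (1, 0, 1) <= (1, 0, 2) -> finishes; pool += (3, 1, 2) = (4, 1, 4)
  W2 needs (3, 1, 2) <= (4, 1, 4) -> finishes; pool += (2, 1, 1) = (6, 2, 5)
  W4 needs (3, 1, 1) <= (6, 2, 5) -> finishes; pool += (1, 2, 2) = (7, 4, 7)
  W8 needs (3, 1, 3) <= (7, 4, 7) -> finishes; pool += (1, 1, 2) = (8, 5, 9)
  W3 needs (7, 1, 3) <= (8, 5, 9) -> finishes; pool += (0, 2, 0) = (8, 7, 9)
  W1 cannot run: need (4, 2, 10) vs free (8, 7, 9) (insufficient index locks)
  W9 cannot run: need (2, 8, 10) vs free (8, 7, 9) (insufficient page locks and index locks)
Never able to finish: W1 and W9.


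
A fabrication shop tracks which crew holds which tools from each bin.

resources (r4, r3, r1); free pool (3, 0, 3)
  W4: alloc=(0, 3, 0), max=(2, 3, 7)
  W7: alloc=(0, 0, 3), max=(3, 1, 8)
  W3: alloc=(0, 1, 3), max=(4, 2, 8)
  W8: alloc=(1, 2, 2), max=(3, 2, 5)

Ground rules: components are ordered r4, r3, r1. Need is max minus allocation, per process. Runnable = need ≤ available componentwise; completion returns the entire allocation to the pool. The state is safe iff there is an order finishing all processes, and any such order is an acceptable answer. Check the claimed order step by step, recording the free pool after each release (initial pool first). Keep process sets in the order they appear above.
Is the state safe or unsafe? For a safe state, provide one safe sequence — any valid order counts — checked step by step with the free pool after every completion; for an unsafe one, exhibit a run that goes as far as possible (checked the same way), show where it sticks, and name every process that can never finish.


SAFE, for example via the order W8, W7, W3, W4.
Key observation: at W8 the run first touches a limit — (2, 0, 3) against (3, 0, 3), exact on a resource it actually requests.
Verifying each step:
  pool = (3, 0, 3)
  run W8 (needs (2, 0, 3), free (3, 0, 3)); after release of (1, 2, 2) the pool is (4, 2, 5)
  run W7 (needs (3, 1, 5), free (4, 2, 5)); after release of (0, 0, 3) the pool is (4, 2, 8)
  run W3 (needs (4, 1, 5), free (4, 2, 8)); after release of (0, 1, 3) the pool is (4, 3, 11)
  run W4 (needs (2, 0, 7), free (4, 3, 11)); after release of (0, 3, 0) the pool is (4, 6, 11)


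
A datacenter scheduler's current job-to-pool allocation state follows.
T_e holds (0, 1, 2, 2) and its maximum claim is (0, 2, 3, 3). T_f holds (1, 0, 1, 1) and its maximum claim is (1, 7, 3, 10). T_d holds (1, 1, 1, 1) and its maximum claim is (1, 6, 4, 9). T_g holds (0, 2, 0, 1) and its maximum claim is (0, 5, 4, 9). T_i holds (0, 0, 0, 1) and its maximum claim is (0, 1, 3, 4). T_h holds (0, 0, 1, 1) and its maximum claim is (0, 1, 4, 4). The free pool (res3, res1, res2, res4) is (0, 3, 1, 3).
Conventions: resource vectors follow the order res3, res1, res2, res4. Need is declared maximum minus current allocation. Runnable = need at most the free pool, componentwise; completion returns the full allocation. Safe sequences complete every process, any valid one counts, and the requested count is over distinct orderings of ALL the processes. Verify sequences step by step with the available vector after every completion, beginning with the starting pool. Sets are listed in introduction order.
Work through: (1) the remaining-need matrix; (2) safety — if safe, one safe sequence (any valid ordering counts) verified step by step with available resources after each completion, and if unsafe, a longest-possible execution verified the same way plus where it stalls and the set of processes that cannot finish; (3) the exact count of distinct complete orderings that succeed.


(1) Outstanding need per process (order res3, res1, res2, res4):
  T_e: (0, 1, 1, 1)
  T_f: (0, 7, 2, 9)
  T_d: (0, 5, 3, 8)
  T_g: (0, 3, 4, 8)
  T_i: (0, 1, 3, 3)
  T_h: (0, 1, 3, 3)
(2) UNSAFE — no complete ordering exists.
Key observation: res4 is the bottleneck — with T_e, T_h, T_i done the pool holds (0, 4, 4, 7), short of every remaining need.
Going as far as possible: T_e, T_h, T_i; after that, nothing fits. Check, step by step:
  pool = (0, 3, 1, 3)
  run T_e (needs (0, 1, 1, 1), free (0, 3, 1, 3)); after release of (0, 1, 2, 2) the pool is (0, 4, 3, 5)
  run T_h (needs (0, 1, 3, 3), free (0, 4, 3, 5)); after release of (0, 0, 1, 1) the pool is (0, 4, 4, 6)
  run T_i (needs (0, 1, 3, 3), free (0, 4, 4, 6)); after release of (0, 0, 0, 1) the pool is (0, 4, 4, 7)
  blocked: T_f wants (0, 7, 2, 9), pool (0, 4, 4, 7) — not enough res1 and res4
  blocked: T_d wants (0, 5, 3, 8), pool (0, 4, 4, 7) — not enough res1 and res4
  blocked: T_g wants (0, 3, 4, 8), pool (0, 4, 4, 7) — not enough res4
Never able to finish: T_f, T_d and T_g.
(3) Precisely 0 of the possible complete orderings are safe sequences.


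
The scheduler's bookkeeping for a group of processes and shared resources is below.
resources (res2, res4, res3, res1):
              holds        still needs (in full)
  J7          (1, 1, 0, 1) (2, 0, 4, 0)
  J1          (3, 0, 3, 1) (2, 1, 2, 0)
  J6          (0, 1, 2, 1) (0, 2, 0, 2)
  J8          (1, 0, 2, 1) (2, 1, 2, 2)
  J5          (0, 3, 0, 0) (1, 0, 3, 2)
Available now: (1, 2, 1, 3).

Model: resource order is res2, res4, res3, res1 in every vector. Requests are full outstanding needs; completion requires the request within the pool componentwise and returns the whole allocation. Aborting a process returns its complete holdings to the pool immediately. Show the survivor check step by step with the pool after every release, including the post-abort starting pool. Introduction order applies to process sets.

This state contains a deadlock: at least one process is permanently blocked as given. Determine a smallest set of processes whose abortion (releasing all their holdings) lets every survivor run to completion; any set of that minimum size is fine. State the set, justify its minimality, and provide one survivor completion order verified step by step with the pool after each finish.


Minimum abort set: J1.
Key observation: aborting J1 returns (3, 0, 3, 1), and J8 — hopeless before — runs at step 1 with the returned capacity in the pool.
Minimality: the empty abort set fails — the state is deadlocked as it stands.
The survivors complete as J8, J5, J7, J6. Walking it through (starting from the post-abort pool):
  pool = (4, 2, 4, 4)
  J8 needs (2, 1, 2, 2) <= (4, 2, 4, 4) -> finishes; pool += (1, 0, 2, 1) = (5, 2, 6, 5)
  J5 needs (1, 0, 3, 2) <= (5, 2, 6, 5) -> finishes; pool += (0, 3, 0, 0) = (5, 5, 6, 5)
  J7 needs (2, 0, 4, 0) <= (5, 5, 6, 5) -> finishes; pool += (1, 1, 0, 1) = (6, 6, 6, 6)
  J6 needs (0, 2, 0, 2) <= (6, 6, 6, 6) -> finishes; pool += (0, 1, 2, 1) = (6, 7, 8, 7)


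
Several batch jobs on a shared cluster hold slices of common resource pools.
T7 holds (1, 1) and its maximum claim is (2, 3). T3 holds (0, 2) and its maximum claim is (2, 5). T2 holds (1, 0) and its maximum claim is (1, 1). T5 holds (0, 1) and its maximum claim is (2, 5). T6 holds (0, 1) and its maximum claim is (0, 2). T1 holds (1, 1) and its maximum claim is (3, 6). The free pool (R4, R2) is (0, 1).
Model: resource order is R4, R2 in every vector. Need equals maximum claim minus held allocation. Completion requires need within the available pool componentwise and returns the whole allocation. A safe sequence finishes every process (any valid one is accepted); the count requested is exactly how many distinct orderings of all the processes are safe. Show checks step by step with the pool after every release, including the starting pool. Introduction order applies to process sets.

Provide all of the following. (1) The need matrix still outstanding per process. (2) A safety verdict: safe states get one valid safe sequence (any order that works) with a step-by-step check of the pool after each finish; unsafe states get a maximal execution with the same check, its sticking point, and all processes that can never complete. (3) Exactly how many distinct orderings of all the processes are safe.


(1) Remaining need (order R4, R2):
  T7: (1, 2)
  T3: (2, 3)
  T2: (0, 1)
  T5: (2, 4)
  T6: (0, 1)
  T1: (2, 5)
(2) SAFE. One safe sequence: T2, T6, T7, T3, T5, T1.
Key observation: the first exact fit in this order is T2 — it needs (0, 1) with (0, 1) free, meeting a requested resource to the last unit.
Verifying each step:
  pool = (0, 1)
  run T2 (needs (0, 1), free (0, 1)); after release of (1, 0) the pool is (1, 1)
  run T6 (needs (0, 1), free (1, 1)); after release of (0, 1) the pool is (1, 2)
  run T7 (needs (1, 2), free (1, 2)); after release of (1, 1) the pool is (2, 3)
  run T3 (needs (2, 3), free (2, 3)); after release of (0, 2) the pool is (2, 5)
  run T5 (needs (2, 4), free (2, 5)); after release of (0, 1) the pool is (2, 6)
  run T1 (needs (2, 5), free (2, 6)); after release of (1, 1) the pool is (3, 7)
(3) The exact count: 4 of the possible complete orderings are safe sequences.


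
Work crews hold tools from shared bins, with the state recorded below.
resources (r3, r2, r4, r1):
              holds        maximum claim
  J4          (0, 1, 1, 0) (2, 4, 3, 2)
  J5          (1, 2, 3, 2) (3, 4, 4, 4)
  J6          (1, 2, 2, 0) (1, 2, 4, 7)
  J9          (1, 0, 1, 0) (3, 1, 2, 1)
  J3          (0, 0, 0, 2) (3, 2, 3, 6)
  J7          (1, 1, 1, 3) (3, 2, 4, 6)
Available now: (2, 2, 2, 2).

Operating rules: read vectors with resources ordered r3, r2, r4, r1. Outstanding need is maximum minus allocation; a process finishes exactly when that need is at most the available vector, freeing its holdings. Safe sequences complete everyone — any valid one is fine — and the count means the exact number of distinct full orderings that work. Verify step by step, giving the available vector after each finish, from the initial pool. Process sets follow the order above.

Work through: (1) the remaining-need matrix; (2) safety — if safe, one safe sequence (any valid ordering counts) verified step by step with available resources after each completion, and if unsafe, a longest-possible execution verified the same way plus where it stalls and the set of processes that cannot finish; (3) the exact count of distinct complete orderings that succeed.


(1) Remaining need (order r3, r2, r4, r1):
  J4: (2, 3, 2, 2)
  J5: (2, 2, 1, 2)
  J6: (0, 0, 2, 7)
  J9: (2, 1, 1, 1)
  J3: (3, 2, 3, 4)
  J7: (2, 1, 3, 3)
(2) SAFE — a valid safe sequence is J5, J7, J4, J9, J3, J6.
Key observation: reading the order forward, J5 is the first process whose need (2, 2, 1, 2) meets the free pool (2, 2, 2, 2) exactly on a resource it requests.
Step-by-step check:
  pool = (2, 2, 2, 2)
  J5: need (2, 2, 1, 2) fits (2, 2, 2, 2); releases (1, 2, 3, 2), pool now (3, 4, 5, 4)
  J7: need (2, 1, 3, 3) fits (3, 4, 5, 4); releases (1, 1, 1, 3), pool now (4, 5, 6, 7)
  J4: need (2, 3, 2, 2) fits (4, 5, 6, 7); releases (0, 1, 1, 0), pool now (4, 6, 7, 7)
  J9: need (2, 1, 1, 1) fits (4, 6, 7, 7); releases (1, 0, 1, 0), pool now (5, 6, 8, 7)
  J3: need (3, 2, 3, 4) fits (5, 6, 8, 7); releases (0, 0, 0, 2), pool now (5, 6, 8, 9)
  J6: need (0, 0, 2, 7) fits (5, 6, 8, 9); releases (1, 2, 2, 0), pool now (6, 8, 10, 9)
(3) Exactly 72 of the possible complete orderings are safe sequences.


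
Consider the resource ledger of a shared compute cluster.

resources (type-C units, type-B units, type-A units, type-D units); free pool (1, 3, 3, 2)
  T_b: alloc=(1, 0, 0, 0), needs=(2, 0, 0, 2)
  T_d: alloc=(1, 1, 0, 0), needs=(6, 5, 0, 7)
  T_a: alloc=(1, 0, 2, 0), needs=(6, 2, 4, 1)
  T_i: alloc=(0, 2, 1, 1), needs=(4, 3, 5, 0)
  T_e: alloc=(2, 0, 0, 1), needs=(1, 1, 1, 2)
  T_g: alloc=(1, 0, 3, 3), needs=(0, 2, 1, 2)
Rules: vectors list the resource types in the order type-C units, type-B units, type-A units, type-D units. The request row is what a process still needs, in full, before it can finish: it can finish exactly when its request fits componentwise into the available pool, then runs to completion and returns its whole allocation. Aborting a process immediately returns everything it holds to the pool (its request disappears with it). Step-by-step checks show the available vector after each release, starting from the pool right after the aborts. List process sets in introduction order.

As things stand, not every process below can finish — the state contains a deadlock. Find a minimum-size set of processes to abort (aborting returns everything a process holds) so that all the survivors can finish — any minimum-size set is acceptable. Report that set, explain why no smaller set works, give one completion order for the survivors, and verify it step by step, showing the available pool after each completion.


Abort T_d.
Key observation: the returned (1, 1, 0, 0) from T_d is what brings T_a — unrunnable before, under any order — into play at step 5.
No smaller set exists: with zero aborts the deadlock remains.
One survivor order: T_b, T_e, T_g, T_i, T_a. Step-by-step check (post-abort pool first):
  pool = (2, 4, 3, 2)
  run T_b (needs (2, 0, 0, 2), free (2, 4, 3, 2)); after release of (1, 0, 0, 0) the pool is (3, 4, 3, 2)
  run T_e (needs (1, 1, 1, 2), free (3, 4, 3, 2)); after release of (2, 0, 0, 1) the pool is (5, 4, 3, 3)
  run T_g (needs (0, 2, 1, 2), free (5, 4, 3, 3)); after release of (1, 0, 3, 3) the pool is (6, 4, 6, 6)
  run T_i (needs (4, 3, 5, 0), free (6, 4, 6, 6)); after release of (0, 2, 1, 1) the pool is (6, 6, 7, 7)
  run T_a (needs (6, 2, 4, 1), free (6, 6, 7, 7)); after release of (1, 0, 2, 0) the pool is (7, 6, 9, 7)


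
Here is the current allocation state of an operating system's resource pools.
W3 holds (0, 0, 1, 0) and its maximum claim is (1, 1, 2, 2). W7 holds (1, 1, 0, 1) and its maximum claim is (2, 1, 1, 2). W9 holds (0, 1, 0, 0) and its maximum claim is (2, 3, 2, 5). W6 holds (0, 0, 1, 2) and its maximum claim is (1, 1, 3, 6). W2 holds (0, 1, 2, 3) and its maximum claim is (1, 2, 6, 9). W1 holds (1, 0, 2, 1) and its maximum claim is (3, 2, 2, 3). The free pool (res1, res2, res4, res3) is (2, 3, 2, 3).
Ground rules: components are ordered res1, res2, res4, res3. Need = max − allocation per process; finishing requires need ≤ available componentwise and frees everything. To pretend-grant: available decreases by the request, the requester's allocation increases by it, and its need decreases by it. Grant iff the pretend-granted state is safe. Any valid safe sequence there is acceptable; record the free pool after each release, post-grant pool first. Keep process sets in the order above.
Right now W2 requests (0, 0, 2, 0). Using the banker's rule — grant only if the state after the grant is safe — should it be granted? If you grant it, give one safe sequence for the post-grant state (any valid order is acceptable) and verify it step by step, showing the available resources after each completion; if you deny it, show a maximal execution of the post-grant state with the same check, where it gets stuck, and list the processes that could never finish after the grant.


GRANT — the state after the grant stays safe, e.g. via W1, W7, W3, W6, W2, W9.
Key observation: post-grant, (2, 3, 0, 3) remains, and an order beginning with W1 completes everyone.
Step-by-step check of the post-grant state:
  pool = (2, 3, 0, 3)
  run W1 (needs (2, 2, 0, 2), free (2, 3, 0, 3)); after release of (1, 0, 2, 1) the pool is (3, 3, 2, 4)
  run W7 (needs (1, 0, 1, 1), free (3, 3, 2, 4)); after release of (1, 1, 0, 1) the pool is (4, 4, 2, 5)
  run W3 (needs (1, 1, 1, 2), free (4, 4, 2, 5)); after release of (0, 0, 1, 0) the pool is (4, 4, 3, 5)
  run W6 (needs (1, 1, 2, 4), free (4, 4, 3, 5)); after release of (0, 0, 1, 2) the pool is (4, 4, 4, 7)
  run W2 (needs (1, 1, 2, 6), free (4, 4, 4, 7)); after release of (0, 1, 4, 3) the pool is (4, 5, 8, 10)
  run W9 (needs (2, 2, 2, 5), free (4, 5, 8, 10)); after release of (0, 1, 0, 0) the pool is (4, 6, 8, 10)


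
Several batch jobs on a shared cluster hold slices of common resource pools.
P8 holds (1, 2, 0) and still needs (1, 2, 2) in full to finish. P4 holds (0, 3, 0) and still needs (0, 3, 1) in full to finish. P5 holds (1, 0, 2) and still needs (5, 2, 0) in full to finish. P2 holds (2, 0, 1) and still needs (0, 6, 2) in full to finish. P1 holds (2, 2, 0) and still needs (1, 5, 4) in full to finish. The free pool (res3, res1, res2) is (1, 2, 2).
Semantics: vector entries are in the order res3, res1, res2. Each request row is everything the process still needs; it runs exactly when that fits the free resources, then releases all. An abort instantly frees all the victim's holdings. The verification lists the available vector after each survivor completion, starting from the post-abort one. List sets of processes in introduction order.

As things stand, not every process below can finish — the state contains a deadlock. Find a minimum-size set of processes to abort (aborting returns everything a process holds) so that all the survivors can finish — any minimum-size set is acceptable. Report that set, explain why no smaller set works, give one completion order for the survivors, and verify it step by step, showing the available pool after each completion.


Minimum abort set: P1.
Key observation: P5 had no path to completion before; after the abort of P1 ((2, 2, 0) returned), step 4 is where it fits.
No smaller set exists: with zero aborts the deadlock remains.
Survivors finish in the order: P8, P2, P4, P5. Verifying each step (pool after the aborts first):
  pool = (3, 4, 2)
  P8 needs (1, 2, 2) <= (3, 4, 2) -> finishes; pool += (1, 2, 0) = (4, 6, 2)
  P2 needs (0, 6, 2) <= (4, 6, 2) -> finishes; pool += (2, 0, 1) = (6, 6, 3)
  P4 needs (0, 3, 1) <= (6, 6, 3) -> finishes; pool += (0, 3, 0) = (6, 9, 3)
  P5 needs (5, 2, 0) <= (6, 9, 3) -> finishes; pool += (1, 0, 2) = (7, 9, 5)


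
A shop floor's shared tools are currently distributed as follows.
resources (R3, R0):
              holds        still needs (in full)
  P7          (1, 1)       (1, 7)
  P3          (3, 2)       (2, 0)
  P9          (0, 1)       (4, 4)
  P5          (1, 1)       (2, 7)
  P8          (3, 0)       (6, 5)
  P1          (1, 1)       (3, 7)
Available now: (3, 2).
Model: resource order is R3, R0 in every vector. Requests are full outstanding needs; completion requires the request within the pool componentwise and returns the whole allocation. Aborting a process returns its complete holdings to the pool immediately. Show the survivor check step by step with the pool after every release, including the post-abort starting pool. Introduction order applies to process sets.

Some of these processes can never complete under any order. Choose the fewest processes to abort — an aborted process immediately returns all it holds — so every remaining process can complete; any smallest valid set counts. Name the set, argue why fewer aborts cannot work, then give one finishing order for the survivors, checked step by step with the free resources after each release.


Minimum abort set: P5 and P1.
Key observation: the deadlocked P7 becomes finishable only because P5 and P1 released (2, 2); it completes at step 4 below.
Why nothing smaller works — every single abort fails: P7 alone leaves P5 blocked (short on R0); P3 alone leaves P7 blocked (short on R0); P9 alone leaves P7 blocked (short on R0); P5 alone leaves P7 blocked (short on R0); P8 alone leaves P7 blocked (short on R0); P1 alone leaves P7 blocked (short on R0).
One survivor order: P3, P9, P8, P7. Step-by-step check (post-abort pool first):
  pool = (5, 4)
  P3: need (2, 0) fits (5, 4); releases (3, 2), pool now (8, 6)
  P9: need (4, 4) fits (8, 6); releases (0, 1), pool now (8, 7)
  P8: need (6, 5) fits (8, 7); releases (3, 0), pool now (11, 7)
  P7: need (1, 7) fits (11, 7); releases (1, 1), pool now (12, 8)


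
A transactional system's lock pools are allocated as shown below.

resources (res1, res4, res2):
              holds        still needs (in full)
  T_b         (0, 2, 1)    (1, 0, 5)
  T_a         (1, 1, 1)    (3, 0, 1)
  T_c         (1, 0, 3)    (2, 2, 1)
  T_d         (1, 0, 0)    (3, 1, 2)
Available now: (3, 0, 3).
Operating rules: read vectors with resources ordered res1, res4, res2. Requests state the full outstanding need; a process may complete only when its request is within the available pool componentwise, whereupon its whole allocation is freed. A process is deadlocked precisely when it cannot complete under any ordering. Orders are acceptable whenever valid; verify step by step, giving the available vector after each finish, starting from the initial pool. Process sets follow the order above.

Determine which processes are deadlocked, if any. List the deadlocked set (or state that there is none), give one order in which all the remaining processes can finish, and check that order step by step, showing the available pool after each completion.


Deadlocked set: T_b and T_c.
Key observation: after T_a, T_d the pool peaks at (5, 1, 4), and each blocked process is short somewhere: T_b on res2; T_c on res4.
One completion order for the rest: T_a, T_d. Walking it through:
  pool = (3, 0, 3)
  T_a: need (3, 0, 1) fits (3, 0, 3); releases (1, 1, 1), pool now (4, 1, 4)
  T_d: need (3, 1, 2) fits (4, 1, 4); releases (1, 0, 0), pool now (5, 1, 4)
The stuck group stays short no matter what:
  T_b still needs (1, 0, 5) but only (5, 1, 4) is free — short on res2
  T_c still needs (2, 2, 1) but only (5, 1, 4) is free — short on res4


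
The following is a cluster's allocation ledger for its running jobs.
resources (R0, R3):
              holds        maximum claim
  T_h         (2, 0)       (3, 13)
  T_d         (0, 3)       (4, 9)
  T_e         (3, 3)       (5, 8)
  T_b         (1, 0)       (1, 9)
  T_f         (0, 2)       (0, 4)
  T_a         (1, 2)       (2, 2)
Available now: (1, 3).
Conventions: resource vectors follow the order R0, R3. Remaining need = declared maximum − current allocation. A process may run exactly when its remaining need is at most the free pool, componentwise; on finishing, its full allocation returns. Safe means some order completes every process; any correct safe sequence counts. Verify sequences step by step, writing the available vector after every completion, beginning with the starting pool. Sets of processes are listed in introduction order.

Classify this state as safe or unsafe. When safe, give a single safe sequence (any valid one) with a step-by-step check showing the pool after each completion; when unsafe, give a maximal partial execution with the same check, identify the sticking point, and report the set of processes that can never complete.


SAFE. One safe sequence: T_f, T_a, T_e, T_d, T_b, T_h.
Key observation: T_a marks the first exact bind of the order: its need (1, 0) fits the free (1, 5) with zero slack on a requested resource.
Step-by-step check:
  pool = (1, 3)
  T_f: need (0, 2) fits (1, 3); releases (0, 2), pool now (1, 5)
  T_a: need (1, 0) fits (1, 5); releases (1, 2), pool now (2, 7)
  T_e: need (2, 5) fits (2, 7); releases (3, 3), pool now (5, 10)
  T_d: need (4, 6) fits (5, 10); releases (0, 3), pool now (5, 13)
  T_b: need (0, 9) fits (5, 13); releases (1, 0), pool now (6, 13)
  T_h: need (1, 13) fits (6, 13); releases (2, 0), pool now (8, 13)


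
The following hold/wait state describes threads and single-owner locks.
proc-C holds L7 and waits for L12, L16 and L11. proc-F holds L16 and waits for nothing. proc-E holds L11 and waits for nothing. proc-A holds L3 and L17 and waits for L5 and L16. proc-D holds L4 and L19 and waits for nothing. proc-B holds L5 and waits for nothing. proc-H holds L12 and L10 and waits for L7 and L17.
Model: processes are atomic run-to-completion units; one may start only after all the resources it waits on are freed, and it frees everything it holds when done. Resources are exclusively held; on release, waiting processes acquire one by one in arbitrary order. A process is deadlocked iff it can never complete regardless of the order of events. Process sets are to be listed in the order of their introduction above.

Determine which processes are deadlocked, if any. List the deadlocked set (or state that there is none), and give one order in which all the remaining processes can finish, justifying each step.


Deadlocked: proc-C and proc-H.
Key observation: the cycle proc-C -> proc-H -> proc-C can never break — each member waits on the next; no other process is dragged down with it.
One completion order for the rest: proc-B, proc-E, proc-F, proc-D, proc-A.
Walking it through:
  proc-B: no waits; runs immediately, freeing L5
  proc-E: no waits; runs immediately, freeing L11
  proc-F: no waits; runs immediately, freeing L16
  proc-D: no waits; runs immediately, freeing L4 and L19
  proc-A waits on L5 and L16 — all released -> runs and releases L3 and L17


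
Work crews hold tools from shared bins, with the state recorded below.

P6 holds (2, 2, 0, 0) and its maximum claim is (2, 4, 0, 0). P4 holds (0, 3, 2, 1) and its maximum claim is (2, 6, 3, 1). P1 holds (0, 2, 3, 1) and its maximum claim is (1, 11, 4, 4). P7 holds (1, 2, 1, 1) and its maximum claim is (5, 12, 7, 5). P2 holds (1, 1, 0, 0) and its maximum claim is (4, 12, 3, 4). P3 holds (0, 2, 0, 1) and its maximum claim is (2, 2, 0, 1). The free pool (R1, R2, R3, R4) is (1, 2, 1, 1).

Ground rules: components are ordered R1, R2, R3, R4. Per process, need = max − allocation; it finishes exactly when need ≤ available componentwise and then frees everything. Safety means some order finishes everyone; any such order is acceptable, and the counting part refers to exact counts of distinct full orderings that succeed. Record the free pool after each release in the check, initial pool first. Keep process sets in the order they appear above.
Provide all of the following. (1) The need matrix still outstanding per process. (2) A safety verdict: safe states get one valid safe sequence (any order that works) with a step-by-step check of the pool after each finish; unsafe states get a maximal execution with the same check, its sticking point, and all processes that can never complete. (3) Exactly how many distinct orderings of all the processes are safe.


(1) Remaining need (order R1, R2, R3, R4):
  P6: (0, 2, 0, 0)
  P4: (2, 3, 1, 0)
  P1: (1, 9, 1, 3)
  P7: (4, 10, 6, 4)
  P2: (3, 11, 3, 4)
  P3: (2, 0, 0, 0)
(2) SAFE — a valid safe sequence is P6, P3, P4, P1, P2, P7.
Key observation: the first exact fit in this order is P6 — it needs (0, 2, 0, 0) with (1, 2, 1, 1) free, meeting a requested resource to the last unit.
Verifying each step:
  pool = (1, 2, 1, 1)
  P6 needs (0, 2, 0, 0) <= (1, 2, 1, 1) -> finishes; pool += (2, 2, 0, 0) = (3, 4, 1, 1)
  P3 needs (2, 0, 0, 0) <= (3, 4, 1, 1) -> finishes; pool += (0, 2, 0, 1) = (3, 6, 1, 2)
  P4 needs (2, 3, 1, 0) <= (3, 6, 1, 2) -> finishes; pool += (0, 3, 2, 1) = (3, 9, 3, 3)
  P1 needs (1, 9, 1, 3) <= (3, 9, 3, 3) -> finishes; pool += (0, 2, 3, 1) = (3, 11, 6, 4)
  P2 needs (3, 11, 3, 4) <= (3, 11, 6, 4) -> finishes; pool += (1, 1, 0, 0) = (4, 12, 6, 4)
  P7 needs (4, 10, 6, 4) <= (4, 12, 6, 4) -> finishes; pool += (1, 2, 1, 1) = (5, 14, 7, 5)
(3) The exact count: 2 of the possible complete orderings are safe sequences.


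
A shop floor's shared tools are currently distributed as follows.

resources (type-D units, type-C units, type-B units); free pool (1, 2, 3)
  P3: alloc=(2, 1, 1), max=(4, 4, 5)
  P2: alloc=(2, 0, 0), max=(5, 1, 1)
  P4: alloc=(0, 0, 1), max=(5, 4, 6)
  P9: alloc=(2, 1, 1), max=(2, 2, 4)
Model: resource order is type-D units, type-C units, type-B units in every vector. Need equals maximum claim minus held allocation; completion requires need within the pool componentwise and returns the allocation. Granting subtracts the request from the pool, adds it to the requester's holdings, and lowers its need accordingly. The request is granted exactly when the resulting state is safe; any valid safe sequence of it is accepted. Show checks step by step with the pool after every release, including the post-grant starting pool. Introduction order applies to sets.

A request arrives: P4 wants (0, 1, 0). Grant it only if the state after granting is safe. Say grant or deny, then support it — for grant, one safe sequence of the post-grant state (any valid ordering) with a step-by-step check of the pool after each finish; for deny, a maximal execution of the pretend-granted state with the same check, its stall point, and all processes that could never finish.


DENY: after the grant no complete ordering would exist.
Key observation: the wall is type-C units: completing P9, P2 brings the pool only to (5, 2, 4), and all the rest need more.
After a pretend grant, a maximal execution: P9, P2 — then nothing else fits. Step-by-step check:
  pool = (1, 1, 3)
  P9: need (0, 1, 3) fits (1, 1, 3); releases (2, 1, 1), pool now (3, 2, 4)
  P2: need (3, 1, 1) fits (3, 2, 4); releases (2, 0, 0), pool now (5, 2, 4)
  P3 cannot run: need (2, 3, 4) vs free (5, 2, 4) (insufficient type-C units)
  P4 cannot run: need (5, 3, 5) vs free (5, 2, 4) (insufficient type-C units and type-B units)
Had the request been granted, P3 and P4 could never finish.


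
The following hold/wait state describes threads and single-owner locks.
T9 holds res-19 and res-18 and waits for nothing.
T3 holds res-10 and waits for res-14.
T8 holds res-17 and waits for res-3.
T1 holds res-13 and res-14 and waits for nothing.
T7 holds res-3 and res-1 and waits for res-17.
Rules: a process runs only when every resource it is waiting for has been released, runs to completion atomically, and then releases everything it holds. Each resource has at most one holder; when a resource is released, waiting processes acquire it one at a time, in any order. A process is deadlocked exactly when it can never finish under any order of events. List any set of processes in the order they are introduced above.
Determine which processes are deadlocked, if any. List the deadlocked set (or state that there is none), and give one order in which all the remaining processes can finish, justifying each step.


Deadlocked: T8 and T7.
Key observation: the waits loop around T8 -> T7 -> T8 with no way out; no other process is dragged down with it.
A valid finishing order for the others: T9, T1, T3.
Check, step by step:
  T9 waits on nothing -> runs at once and releases res-19 and res-18
  T1 waits on nothing -> runs at once and releases res-13 and res-14
  T3: everything it awaited (res-14) is free; runs, freeing res-10


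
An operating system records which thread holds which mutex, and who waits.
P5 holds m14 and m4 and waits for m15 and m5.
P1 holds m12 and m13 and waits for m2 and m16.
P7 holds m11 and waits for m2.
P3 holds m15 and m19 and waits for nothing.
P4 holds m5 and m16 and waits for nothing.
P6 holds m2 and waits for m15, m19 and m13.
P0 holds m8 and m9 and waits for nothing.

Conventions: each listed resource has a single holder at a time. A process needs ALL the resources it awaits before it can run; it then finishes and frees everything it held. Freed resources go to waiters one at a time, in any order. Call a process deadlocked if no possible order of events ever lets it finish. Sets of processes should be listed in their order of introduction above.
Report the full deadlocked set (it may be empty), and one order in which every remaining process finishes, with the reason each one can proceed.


The deadlocked set is P1, P7 and P6.
Key observation: nobody on the ring P1 -> P6 -> P1 can start until another member finishes, which never happens; P7 waits into the deadlock from upstream.
One completion order for the rest: P4, P0, P3, P5.
Check, step by step:
  P4: no waits; runs immediately, freeing m5 and m16
  P0: no waits; runs immediately, freeing m8 and m9
  P3: no waits; runs immediately, freeing m15 and m19
  P5: everything it awaited (m15 and m5) is free; runs, freeing m14 and m4


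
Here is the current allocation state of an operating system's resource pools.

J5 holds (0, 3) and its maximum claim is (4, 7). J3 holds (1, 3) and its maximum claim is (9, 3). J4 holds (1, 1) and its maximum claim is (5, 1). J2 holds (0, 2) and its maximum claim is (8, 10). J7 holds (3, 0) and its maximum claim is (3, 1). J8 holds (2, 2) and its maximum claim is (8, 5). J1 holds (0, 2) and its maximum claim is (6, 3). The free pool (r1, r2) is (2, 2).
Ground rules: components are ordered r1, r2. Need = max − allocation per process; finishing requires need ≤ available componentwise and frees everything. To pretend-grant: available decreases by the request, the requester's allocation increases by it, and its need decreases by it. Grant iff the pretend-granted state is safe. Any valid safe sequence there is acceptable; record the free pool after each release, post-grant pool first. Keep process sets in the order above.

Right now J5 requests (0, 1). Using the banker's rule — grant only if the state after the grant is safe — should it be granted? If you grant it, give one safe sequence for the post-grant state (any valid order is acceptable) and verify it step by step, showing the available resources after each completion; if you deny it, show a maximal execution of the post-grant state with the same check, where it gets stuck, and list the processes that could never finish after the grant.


GRANT — the state after the grant stays safe, e.g. via J7, J4, J1, J8, J5, J3, J2.
Key observation: even at the reduced pool (2, 1), J7 fits immediately, so safety survives the grant.
Step-by-step check of the post-grant state:
  pool = (2, 1)
  J7: need (0, 1) fits (2, 1); releases (3, 0), pool now (5, 1)
  J4: need (4, 0) fits (5, 1); releases (1, 1), pool now (6, 2)
  J1: need (6, 1) fits (6, 2); releases (0, 2), pool now (6, 4)
  J8: need (6, 3) fits (6, 4); releases (2, 2), pool now (8, 6)
  J5: need (4, 3) fits (8, 6); releases (0, 4), pool now (8, 10)
  J3: need (8, 0) fits (8, 10); releases (1, 3), pool now (9, 13)
  J2: need (8, 8) fits (9, 13); releases (0, 2), pool now (9, 15)


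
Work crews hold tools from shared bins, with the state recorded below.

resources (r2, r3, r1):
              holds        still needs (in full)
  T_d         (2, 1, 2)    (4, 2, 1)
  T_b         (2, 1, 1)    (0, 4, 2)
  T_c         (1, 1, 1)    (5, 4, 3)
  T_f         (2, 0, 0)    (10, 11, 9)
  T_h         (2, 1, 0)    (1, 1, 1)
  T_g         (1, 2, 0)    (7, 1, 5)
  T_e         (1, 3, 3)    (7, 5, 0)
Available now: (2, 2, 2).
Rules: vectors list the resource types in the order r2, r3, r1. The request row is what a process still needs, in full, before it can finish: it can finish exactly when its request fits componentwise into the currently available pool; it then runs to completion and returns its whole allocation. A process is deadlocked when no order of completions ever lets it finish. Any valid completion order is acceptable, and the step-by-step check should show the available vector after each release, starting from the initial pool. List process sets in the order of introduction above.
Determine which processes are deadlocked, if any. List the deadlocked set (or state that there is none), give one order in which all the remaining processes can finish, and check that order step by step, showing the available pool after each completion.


No process is deadlocked.
Key observation: T_h can run right away; the returned allocation unlocks the remaining processes in turn.
One completion order for the rest: T_h, T_d, T_c, T_b, T_e, T_g, T_f. Verifying each step:
  pool = (2, 2, 2)
  T_h: need (1, 1, 1) fits (2, 2, 2); releases (2, 1, 0), pool now (4, 3, 2)
  T_d: need (4, 2, 1) fits (4, 3, 2); releases (2, 1, 2), pool now (6, 4, 4)
  T_c: need (5, 4, 3) fits (6, 4, 4); releases (1, 1, 1), pool now (7, 5, 5)
  T_b: need (0, 4, 2) fits (7, 5, 5); releases (2, 1, 1), pool now (9, 6, 6)
  T_e: need (7, 5, 0) fits (9, 6, 6); releases (1, 3, 3), pool now (10, 9, 9)
  T_g: need (7, 1, 5) fits (10, 9, 9); releases (1, 2, 0), pool now (11, 11, 9)
  T_f: need (10, 11, 9) fits (11, 11, 9); releases (2, 0, 0), pool now (13, 11, 9)
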